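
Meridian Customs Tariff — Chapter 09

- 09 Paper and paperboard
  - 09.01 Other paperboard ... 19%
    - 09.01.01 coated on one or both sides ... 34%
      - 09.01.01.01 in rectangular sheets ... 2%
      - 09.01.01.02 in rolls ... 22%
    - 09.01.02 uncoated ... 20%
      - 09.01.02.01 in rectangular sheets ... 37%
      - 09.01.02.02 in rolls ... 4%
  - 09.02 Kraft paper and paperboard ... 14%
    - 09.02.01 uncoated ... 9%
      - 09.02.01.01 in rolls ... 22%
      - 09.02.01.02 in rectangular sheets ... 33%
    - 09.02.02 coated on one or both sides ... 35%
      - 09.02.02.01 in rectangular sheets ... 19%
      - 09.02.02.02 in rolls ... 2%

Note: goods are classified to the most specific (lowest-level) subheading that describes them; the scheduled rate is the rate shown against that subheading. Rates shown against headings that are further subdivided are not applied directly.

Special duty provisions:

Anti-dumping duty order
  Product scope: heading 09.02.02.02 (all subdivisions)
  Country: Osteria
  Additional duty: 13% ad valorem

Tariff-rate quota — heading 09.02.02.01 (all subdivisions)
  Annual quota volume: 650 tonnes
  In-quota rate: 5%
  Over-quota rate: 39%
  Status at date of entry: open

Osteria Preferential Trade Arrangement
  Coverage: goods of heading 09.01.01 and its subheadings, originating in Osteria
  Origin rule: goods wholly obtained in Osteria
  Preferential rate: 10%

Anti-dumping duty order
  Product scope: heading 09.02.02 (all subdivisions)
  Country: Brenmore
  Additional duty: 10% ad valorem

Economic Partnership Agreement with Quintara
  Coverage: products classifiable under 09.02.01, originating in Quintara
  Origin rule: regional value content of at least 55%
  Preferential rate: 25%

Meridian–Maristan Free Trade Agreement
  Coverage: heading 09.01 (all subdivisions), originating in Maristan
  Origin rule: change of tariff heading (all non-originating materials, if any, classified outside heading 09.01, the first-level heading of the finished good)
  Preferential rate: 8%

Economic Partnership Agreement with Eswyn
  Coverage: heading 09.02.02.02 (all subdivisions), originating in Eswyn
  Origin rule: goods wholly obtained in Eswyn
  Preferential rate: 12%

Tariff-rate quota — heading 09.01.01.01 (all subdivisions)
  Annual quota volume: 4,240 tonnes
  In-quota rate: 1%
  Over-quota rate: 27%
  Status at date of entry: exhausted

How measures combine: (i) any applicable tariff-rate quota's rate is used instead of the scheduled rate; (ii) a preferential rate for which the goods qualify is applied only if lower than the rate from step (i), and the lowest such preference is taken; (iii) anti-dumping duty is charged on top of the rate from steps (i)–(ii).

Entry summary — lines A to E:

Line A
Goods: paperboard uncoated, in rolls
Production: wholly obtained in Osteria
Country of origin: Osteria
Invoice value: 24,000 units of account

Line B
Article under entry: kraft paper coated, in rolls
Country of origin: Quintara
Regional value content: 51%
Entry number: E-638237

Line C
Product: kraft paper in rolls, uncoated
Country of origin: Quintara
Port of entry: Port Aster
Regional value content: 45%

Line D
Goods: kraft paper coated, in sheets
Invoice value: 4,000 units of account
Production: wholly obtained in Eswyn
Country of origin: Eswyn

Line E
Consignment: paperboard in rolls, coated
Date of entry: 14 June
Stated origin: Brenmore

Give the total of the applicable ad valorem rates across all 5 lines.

Line A: paperboard → 09.01; uncoated → 09.01.02; in rolls → 09.01.02.02. Scheduled 4%. Osteria agreement on 09.01.01: 09.01.02.02 not covered. → 4%.
Line B: kraft paper → 09.02; coated → 09.02.02; in rolls → 09.02.02.02. Scheduled 2%. Quintara agreement on 09.02.01: 09.02.02.02 not covered. → 2%.
Line C: kraft paper → 09.02; uncoated → 09.02.01; in rolls → 09.02.01.01. Scheduled 22%. Quintara agreement on 09.02.01: RVC < 55%. → 22%.
Line D: kraft paper → 09.02; coated → 09.02.02; in sheets → 09.02.02.01. Scheduled 19%. quota on 09.02.02.01 open → in-quota 5%; Eswyn agreement on 09.02.02.02: 09.02.02.01 not covered. → 5%.
Line E: paperboard → 09.01; coated → 09.01.01; in rolls → 09.01.01.02. Scheduled 22%. No special measure applies. → 22%.
Sum: 4% + 2% + 22% + 5% + 22% = 55%.

55%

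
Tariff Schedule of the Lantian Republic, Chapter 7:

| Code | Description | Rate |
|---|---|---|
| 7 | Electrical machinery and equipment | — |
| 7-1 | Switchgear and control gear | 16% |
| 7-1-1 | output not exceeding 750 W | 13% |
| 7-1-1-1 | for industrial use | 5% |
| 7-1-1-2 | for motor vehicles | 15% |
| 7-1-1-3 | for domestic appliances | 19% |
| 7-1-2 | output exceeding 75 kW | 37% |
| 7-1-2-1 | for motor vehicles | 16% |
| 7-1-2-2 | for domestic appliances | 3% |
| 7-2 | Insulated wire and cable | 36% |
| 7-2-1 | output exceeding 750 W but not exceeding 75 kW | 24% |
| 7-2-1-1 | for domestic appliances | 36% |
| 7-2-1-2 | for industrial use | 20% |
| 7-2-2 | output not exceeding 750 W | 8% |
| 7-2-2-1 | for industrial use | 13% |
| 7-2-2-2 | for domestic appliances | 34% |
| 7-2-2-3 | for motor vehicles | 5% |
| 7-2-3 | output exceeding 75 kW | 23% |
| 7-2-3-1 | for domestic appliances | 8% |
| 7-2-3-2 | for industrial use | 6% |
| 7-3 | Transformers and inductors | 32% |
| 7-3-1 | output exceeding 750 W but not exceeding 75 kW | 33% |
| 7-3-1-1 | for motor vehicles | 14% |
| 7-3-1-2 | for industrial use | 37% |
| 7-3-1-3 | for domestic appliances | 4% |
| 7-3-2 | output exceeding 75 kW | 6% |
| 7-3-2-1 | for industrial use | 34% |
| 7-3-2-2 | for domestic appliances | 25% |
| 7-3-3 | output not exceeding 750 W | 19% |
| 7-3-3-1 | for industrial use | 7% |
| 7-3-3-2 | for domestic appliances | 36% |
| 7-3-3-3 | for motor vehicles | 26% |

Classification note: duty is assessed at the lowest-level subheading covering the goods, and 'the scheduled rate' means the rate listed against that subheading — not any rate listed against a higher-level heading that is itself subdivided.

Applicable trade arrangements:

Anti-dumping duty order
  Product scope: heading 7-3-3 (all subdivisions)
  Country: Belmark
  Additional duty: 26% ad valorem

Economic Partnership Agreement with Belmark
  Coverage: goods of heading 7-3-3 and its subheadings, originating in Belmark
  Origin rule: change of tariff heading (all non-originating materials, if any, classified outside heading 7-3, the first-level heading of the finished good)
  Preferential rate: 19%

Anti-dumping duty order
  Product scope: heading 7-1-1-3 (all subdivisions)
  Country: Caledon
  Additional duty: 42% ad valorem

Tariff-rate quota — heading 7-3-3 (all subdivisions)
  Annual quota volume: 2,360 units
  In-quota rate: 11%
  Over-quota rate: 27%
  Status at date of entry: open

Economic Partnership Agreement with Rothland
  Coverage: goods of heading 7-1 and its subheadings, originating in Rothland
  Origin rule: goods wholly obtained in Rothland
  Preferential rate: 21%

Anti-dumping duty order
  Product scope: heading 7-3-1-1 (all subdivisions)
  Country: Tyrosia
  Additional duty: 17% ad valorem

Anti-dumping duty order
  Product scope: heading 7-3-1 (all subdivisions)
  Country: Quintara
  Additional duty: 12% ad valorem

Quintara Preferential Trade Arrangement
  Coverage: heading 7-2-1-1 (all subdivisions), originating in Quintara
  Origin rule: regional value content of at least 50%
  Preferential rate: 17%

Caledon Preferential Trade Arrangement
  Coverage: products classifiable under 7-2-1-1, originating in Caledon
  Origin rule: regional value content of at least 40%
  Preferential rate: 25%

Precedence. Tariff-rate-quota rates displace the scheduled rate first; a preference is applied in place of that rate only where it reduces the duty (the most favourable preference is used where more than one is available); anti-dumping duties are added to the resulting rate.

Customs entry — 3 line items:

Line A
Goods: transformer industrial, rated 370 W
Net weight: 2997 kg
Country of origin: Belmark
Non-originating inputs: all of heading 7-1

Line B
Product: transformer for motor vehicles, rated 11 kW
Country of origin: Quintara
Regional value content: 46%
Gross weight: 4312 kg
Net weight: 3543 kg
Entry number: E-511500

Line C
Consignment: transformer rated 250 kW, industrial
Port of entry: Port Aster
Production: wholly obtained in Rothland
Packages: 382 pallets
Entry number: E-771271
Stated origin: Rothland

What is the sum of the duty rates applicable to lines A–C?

Line A: transformer → 7-3; rated 370 W → 7-3-3; industrial → 7-3-3-1. Scheduled 7%. quota on 7-3-3 open → in-quota 11%; Belmark agreement on 7-3-3: CTH met → 19% available; preference 19% not lower than 11% → no reduction; anti-dumping (Belmark, 7-3-3): +26%; total 11% + 26% = 37%. → 37%.
Line B: transformer → 7-3; rated 11 kW → 7-3-1; for motor vehicles → 7-3-1-1. Scheduled 14%. Quintara agreement on 7-2-1-1: 7-3-1-1 not covered; anti-dumping (Quintara, 7-3-1): +12%; total 14% + 12% = 26%. → 26%.
Line C: transformer → 7-3; rated 250 kW → 7-3-2; industrial → 7-3-2-1. Scheduled 34%. Rothland agreement on 7-1: 7-3-2-1 not covered. → 34%.
Sum: 37% + 26% + 34% = 97%.

97%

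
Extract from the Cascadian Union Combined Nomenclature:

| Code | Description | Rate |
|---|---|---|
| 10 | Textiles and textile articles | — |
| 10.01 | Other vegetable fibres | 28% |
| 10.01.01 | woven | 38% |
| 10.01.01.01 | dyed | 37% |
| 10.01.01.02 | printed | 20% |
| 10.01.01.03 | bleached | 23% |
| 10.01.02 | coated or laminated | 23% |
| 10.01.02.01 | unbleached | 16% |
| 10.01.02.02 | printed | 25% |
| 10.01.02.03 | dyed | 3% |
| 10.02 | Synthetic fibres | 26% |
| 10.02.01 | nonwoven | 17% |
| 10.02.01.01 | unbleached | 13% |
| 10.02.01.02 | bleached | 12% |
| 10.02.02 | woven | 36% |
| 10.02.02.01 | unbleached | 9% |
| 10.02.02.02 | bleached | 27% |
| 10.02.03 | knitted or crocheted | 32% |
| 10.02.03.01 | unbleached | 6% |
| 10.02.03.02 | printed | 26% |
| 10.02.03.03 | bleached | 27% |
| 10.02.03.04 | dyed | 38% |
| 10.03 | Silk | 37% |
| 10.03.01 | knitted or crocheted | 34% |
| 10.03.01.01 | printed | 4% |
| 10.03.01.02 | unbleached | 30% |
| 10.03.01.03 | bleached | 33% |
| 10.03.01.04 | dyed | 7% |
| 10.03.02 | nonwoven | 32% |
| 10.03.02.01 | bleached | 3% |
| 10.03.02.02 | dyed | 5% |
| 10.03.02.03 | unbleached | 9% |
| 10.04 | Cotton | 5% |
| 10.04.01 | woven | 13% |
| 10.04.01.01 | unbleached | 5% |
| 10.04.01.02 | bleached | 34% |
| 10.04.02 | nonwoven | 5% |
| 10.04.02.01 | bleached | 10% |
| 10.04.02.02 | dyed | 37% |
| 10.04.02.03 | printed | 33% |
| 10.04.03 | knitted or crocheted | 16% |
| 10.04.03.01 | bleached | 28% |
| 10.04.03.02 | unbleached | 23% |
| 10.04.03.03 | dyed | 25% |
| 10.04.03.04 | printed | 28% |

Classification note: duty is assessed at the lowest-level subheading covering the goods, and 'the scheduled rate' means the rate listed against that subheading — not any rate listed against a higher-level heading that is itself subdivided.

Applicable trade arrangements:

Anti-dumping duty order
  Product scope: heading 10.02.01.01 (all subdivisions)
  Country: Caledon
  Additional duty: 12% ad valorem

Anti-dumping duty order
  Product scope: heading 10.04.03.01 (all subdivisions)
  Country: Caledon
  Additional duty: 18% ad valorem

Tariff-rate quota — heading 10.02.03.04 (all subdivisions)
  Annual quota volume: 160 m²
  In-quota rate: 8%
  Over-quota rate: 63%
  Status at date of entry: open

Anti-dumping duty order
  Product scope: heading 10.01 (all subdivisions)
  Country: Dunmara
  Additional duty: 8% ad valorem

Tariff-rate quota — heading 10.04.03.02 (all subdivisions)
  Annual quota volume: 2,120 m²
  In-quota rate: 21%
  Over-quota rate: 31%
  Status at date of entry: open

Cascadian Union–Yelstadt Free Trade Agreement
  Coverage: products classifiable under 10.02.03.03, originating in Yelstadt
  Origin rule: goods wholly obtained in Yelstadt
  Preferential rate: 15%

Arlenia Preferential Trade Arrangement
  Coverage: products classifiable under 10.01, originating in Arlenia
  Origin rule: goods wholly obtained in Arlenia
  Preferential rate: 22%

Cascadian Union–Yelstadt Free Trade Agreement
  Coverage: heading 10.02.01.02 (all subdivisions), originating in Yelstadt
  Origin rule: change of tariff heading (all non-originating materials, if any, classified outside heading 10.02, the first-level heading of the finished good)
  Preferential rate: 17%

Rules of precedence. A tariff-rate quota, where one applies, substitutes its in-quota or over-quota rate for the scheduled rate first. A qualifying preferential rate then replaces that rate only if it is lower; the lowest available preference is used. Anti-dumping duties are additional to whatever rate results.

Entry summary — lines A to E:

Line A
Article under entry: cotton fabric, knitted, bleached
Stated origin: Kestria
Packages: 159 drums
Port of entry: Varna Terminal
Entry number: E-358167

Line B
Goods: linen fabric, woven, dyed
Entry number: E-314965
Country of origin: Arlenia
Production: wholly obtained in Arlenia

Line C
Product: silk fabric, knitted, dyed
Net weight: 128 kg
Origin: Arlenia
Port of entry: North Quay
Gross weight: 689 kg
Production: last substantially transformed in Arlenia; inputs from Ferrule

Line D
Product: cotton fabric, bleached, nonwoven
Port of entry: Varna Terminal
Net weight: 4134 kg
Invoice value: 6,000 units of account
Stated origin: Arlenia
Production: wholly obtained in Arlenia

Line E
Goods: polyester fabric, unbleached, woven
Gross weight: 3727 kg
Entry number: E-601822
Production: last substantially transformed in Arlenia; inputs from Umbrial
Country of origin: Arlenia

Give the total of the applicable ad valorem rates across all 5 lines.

76%

Line A: cotton → 10.04; knitted → 10.04.03; bleached → 10.04.03.01. Scheduled 28%. No special measure applies. → 28%.
Line B: linen → 10.01; woven → 10.01.01; dyed → 10.01.01.01. Scheduled 37%. Arlenia agreement on 10.01: wholly obtained → 22% available; preferential 22%. → 22%.
Line C: silk → 10.03; knitted → 10.03.01; dyed → 10.03.01.04. Scheduled 7%. Arlenia agreement on 10.01: 10.03.01.04 not covered. → 7%.
Line D: cotton → 10.04; nonwoven → 10.04.02; bleached → 10.04.02.01. Scheduled 10%. Arlenia agreement on 10.01: 10.04.02.01 not covered. → 10%.
Line E: polyester → 10.02; woven → 10.02.02; unbleached → 10.02.02.01. Scheduled 9%. Arlenia agreement on 10.01: 10.02.02.01 not covered. → 9%.
Sum: 28% + 22% + 7% + 10% + 9% = 76%.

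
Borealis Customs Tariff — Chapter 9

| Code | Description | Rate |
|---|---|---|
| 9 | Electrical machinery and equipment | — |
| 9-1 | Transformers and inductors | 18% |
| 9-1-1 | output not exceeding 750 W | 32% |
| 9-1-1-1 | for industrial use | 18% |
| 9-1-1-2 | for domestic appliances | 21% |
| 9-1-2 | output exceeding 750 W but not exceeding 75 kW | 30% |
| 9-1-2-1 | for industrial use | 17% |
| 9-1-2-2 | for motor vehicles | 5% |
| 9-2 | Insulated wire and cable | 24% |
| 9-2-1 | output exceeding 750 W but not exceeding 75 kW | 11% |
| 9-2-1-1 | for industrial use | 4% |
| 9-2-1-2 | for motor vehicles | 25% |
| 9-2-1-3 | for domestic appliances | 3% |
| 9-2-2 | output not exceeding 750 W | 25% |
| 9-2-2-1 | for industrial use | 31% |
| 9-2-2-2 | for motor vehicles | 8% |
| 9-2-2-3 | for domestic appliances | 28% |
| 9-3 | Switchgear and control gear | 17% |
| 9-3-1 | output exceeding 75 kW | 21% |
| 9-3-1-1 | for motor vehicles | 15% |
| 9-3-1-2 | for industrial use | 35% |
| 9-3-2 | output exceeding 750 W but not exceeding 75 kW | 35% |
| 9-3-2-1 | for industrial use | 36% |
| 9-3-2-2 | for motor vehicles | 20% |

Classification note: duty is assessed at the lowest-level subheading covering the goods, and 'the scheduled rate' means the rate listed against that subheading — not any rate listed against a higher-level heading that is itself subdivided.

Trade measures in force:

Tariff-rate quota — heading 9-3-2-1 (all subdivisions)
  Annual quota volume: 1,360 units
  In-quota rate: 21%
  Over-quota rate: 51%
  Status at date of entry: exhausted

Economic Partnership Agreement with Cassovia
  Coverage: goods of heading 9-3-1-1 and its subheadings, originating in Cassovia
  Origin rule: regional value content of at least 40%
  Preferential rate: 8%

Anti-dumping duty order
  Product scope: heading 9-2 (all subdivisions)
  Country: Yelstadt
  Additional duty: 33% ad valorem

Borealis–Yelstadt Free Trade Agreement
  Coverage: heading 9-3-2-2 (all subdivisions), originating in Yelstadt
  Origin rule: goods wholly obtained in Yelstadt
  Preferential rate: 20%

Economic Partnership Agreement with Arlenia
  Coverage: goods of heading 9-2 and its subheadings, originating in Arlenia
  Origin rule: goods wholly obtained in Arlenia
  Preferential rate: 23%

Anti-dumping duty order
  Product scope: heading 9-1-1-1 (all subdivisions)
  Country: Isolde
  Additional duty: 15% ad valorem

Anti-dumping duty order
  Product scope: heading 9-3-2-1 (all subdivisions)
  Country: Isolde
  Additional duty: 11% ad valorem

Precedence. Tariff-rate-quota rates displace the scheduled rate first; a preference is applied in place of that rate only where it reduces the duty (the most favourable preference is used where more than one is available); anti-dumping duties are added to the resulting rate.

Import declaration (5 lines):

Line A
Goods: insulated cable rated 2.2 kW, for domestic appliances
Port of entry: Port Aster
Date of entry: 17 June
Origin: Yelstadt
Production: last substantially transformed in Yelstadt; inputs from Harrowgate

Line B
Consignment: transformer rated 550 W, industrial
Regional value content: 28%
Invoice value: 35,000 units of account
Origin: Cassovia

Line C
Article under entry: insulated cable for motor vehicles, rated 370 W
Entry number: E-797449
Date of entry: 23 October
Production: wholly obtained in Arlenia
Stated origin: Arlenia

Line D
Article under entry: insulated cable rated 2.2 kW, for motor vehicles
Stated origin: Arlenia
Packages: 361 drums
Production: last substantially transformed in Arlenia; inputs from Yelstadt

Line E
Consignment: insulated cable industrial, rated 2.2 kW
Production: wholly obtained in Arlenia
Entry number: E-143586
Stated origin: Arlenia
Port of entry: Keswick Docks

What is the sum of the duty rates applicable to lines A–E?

Line A: insulated cable → 9-2; rated 2.2 kW → 9-2-1; for domestic appliances → 9-2-1-3. Scheduled 3%. Yelstadt agreement on 9-3-2-2: 9-2-1-3 not covered; anti-dumping (Yelstadt, 9-2): +33%; total 3% + 33% = 36%. → 36%.
Line B: transformer → 9-1; rated 550 W → 9-1-1; industrial → 9-1-1-1. Scheduled 18%. Cassovia agreement on 9-3-1-1: 9-1-1-1 not covered. → 18%.
Line C: insulated cable → 9-2; rated 370 W → 9-2-2; for motor vehicles → 9-2-2-2. Scheduled 8%. Arlenia agreement on 9-2: wholly obtained → 23% available; preference 23% not lower than 8% → no reduction. → 8%.
Line D: insulated cable → 9-2; rated 2.2 kW → 9-2-1; for motor vehicles → 9-2-1-2. Scheduled 25%. Arlenia agreement on 9-2: not wholly obtained. → 25%.
Line E: insulated cable → 9-2; rated 2.2 kW → 9-2-1; industrial → 9-2-1-1. Scheduled 4%. Arlenia agreement on 9-2: wholly obtained → 23% available; preference 23% not lower than 4% → no reduction. → 4%.
Sum: 36% + 18% + 8% + 25% + 4% = 91%.

91%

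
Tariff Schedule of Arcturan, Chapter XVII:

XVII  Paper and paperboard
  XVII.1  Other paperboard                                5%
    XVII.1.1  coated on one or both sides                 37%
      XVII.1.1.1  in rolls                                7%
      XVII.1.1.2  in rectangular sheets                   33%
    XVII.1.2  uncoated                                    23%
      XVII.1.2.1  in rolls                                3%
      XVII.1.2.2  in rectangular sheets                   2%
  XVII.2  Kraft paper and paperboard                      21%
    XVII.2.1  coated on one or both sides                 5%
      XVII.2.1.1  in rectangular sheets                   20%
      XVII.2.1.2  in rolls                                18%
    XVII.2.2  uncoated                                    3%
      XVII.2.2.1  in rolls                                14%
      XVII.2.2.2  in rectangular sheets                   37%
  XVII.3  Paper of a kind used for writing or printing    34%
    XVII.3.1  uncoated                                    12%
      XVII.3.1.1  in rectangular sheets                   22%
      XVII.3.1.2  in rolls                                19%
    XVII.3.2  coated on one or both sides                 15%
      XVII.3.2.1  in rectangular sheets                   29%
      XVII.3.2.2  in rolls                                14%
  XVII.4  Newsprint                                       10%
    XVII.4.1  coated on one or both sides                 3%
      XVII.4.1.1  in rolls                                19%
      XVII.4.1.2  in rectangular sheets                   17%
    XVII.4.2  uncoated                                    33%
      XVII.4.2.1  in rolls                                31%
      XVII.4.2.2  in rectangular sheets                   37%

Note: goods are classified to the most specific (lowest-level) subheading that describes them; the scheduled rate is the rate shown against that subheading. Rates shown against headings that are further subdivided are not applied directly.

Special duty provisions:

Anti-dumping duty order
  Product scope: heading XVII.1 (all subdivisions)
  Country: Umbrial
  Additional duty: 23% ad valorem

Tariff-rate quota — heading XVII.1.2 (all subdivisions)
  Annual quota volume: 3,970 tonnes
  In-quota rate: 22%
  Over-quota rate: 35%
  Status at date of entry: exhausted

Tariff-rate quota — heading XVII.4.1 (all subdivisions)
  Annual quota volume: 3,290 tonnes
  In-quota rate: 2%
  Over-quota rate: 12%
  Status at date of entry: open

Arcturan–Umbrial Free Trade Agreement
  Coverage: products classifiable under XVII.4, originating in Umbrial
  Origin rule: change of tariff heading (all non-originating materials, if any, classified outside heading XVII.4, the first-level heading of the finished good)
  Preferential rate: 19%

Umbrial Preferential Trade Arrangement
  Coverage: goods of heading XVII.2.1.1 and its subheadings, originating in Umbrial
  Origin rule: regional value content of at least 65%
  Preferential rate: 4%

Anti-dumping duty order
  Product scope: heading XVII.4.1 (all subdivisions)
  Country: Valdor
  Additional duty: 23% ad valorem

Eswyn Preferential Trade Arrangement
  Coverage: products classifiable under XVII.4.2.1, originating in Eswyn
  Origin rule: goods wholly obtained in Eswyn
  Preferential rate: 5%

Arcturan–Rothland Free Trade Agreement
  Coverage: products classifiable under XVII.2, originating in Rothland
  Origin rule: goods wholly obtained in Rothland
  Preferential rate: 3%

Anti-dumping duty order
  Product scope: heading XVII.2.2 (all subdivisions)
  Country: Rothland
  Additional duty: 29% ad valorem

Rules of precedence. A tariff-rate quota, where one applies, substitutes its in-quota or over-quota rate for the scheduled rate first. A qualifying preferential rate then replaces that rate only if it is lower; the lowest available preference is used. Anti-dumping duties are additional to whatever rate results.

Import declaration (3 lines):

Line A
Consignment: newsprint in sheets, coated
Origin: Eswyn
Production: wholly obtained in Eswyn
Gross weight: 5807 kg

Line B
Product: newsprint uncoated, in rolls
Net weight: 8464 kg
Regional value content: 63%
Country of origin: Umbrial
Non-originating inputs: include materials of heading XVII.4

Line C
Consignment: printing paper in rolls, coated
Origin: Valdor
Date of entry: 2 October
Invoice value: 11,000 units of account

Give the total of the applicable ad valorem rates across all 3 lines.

47%

Line A: newsprint → XVII.4; coated → XVII.4.1; in sheets → XVII.4.1.2. Scheduled 17%. quota on XVII.4.1 open → in-quota 2%; Eswyn agreement on XVII.4.2.1: XVII.4.1.2 not covered. → 2%.
Line B: newsprint → XVII.4; uncoated → XVII.4.2; in rolls → XVII.4.2.1. Scheduled 31%. Umbrial agreement on XVII.4: CTH not met; Umbrial agreement on XVII.2.1.1: XVII.4.2.1 not covered. → 31%.
Line C: printing paper → XVII.3; coated → XVII.3.2; in rolls → XVII.3.2.2. Scheduled 14%. No special measure applies. → 14%.
Sum: 2% + 31% + 14% = 47%.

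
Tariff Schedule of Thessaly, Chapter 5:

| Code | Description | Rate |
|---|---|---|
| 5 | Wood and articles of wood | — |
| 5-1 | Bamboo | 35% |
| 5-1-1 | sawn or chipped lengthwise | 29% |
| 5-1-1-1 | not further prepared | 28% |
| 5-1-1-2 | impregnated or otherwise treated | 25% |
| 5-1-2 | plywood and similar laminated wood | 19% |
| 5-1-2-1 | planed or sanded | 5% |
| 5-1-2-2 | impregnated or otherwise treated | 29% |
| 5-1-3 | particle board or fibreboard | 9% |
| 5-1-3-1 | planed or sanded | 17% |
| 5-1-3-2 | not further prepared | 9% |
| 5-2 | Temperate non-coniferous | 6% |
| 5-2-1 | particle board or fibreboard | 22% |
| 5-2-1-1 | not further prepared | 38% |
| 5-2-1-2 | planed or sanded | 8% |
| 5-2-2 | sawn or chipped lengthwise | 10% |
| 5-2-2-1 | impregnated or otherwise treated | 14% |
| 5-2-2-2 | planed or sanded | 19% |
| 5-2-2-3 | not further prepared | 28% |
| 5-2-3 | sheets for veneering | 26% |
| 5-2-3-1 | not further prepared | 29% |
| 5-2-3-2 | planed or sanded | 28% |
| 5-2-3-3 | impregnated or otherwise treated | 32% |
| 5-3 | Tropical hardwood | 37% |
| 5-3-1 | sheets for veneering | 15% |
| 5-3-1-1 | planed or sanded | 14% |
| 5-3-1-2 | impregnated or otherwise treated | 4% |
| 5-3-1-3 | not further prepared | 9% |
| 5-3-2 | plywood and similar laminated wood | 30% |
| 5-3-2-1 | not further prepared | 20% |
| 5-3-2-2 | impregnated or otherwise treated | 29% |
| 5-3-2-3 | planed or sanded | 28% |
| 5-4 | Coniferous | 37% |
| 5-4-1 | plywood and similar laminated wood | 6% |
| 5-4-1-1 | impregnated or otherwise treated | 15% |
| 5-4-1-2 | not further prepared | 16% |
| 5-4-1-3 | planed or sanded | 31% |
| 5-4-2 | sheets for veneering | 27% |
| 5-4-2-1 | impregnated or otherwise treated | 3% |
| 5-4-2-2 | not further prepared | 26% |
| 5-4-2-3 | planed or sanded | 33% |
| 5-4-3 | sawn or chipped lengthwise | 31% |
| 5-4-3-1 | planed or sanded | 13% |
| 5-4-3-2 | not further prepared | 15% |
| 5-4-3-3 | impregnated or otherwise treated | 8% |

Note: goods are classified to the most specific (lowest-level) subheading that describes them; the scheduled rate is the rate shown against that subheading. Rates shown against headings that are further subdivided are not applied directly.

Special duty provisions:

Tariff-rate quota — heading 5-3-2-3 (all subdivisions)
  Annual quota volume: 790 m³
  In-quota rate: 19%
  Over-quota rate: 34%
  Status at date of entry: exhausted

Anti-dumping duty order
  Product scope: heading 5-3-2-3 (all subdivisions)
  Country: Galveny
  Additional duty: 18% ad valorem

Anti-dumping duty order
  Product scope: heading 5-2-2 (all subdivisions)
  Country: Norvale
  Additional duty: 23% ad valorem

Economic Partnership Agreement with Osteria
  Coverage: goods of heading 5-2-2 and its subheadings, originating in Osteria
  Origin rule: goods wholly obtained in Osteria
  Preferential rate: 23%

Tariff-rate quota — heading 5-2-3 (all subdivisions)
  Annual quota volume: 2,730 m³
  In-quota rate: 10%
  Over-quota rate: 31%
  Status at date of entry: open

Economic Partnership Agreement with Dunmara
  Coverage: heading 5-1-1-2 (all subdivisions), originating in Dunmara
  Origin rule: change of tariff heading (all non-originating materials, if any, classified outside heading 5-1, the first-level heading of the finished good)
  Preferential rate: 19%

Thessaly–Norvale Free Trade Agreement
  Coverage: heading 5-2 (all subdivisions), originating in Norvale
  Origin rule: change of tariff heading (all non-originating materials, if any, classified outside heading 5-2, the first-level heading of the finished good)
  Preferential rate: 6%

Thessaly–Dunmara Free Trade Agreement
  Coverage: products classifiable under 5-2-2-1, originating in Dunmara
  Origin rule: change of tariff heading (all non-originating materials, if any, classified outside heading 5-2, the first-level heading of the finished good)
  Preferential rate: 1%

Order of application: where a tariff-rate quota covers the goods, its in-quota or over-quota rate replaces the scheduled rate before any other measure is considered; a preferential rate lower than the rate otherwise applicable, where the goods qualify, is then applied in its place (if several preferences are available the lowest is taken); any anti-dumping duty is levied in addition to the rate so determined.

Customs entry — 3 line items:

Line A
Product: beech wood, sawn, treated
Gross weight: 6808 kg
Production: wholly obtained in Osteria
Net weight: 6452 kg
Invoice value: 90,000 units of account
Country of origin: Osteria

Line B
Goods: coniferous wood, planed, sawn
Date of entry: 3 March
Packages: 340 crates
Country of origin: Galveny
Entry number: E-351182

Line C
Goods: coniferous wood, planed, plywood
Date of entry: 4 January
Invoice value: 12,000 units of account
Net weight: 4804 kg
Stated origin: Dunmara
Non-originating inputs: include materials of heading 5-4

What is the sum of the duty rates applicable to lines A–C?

Line A: beech → 5-2; sawn → 5-2-2; treated → 5-2-2-1. Scheduled 14%. Osteria agreement on 5-2-2: wholly obtained → 23% available; preference 23% not lower than 14% → no reduction. → 14%.
Line B: coniferous → 5-4; sawn → 5-4-3; planed → 5-4-3-1. Scheduled 13%. No special measure applies. → 13%.
Line C: coniferous → 5-4; plywood → 5-4-1; planed → 5-4-1-3. Scheduled 31%. Dunmara agreement on 5-1-1-2: 5-4-1-3 not covered; Dunmara agreement on 5-2-2-1: 5-4-1-3 not covered. → 31%.
Sum: 14% + 13% + 31% = 58%.

58%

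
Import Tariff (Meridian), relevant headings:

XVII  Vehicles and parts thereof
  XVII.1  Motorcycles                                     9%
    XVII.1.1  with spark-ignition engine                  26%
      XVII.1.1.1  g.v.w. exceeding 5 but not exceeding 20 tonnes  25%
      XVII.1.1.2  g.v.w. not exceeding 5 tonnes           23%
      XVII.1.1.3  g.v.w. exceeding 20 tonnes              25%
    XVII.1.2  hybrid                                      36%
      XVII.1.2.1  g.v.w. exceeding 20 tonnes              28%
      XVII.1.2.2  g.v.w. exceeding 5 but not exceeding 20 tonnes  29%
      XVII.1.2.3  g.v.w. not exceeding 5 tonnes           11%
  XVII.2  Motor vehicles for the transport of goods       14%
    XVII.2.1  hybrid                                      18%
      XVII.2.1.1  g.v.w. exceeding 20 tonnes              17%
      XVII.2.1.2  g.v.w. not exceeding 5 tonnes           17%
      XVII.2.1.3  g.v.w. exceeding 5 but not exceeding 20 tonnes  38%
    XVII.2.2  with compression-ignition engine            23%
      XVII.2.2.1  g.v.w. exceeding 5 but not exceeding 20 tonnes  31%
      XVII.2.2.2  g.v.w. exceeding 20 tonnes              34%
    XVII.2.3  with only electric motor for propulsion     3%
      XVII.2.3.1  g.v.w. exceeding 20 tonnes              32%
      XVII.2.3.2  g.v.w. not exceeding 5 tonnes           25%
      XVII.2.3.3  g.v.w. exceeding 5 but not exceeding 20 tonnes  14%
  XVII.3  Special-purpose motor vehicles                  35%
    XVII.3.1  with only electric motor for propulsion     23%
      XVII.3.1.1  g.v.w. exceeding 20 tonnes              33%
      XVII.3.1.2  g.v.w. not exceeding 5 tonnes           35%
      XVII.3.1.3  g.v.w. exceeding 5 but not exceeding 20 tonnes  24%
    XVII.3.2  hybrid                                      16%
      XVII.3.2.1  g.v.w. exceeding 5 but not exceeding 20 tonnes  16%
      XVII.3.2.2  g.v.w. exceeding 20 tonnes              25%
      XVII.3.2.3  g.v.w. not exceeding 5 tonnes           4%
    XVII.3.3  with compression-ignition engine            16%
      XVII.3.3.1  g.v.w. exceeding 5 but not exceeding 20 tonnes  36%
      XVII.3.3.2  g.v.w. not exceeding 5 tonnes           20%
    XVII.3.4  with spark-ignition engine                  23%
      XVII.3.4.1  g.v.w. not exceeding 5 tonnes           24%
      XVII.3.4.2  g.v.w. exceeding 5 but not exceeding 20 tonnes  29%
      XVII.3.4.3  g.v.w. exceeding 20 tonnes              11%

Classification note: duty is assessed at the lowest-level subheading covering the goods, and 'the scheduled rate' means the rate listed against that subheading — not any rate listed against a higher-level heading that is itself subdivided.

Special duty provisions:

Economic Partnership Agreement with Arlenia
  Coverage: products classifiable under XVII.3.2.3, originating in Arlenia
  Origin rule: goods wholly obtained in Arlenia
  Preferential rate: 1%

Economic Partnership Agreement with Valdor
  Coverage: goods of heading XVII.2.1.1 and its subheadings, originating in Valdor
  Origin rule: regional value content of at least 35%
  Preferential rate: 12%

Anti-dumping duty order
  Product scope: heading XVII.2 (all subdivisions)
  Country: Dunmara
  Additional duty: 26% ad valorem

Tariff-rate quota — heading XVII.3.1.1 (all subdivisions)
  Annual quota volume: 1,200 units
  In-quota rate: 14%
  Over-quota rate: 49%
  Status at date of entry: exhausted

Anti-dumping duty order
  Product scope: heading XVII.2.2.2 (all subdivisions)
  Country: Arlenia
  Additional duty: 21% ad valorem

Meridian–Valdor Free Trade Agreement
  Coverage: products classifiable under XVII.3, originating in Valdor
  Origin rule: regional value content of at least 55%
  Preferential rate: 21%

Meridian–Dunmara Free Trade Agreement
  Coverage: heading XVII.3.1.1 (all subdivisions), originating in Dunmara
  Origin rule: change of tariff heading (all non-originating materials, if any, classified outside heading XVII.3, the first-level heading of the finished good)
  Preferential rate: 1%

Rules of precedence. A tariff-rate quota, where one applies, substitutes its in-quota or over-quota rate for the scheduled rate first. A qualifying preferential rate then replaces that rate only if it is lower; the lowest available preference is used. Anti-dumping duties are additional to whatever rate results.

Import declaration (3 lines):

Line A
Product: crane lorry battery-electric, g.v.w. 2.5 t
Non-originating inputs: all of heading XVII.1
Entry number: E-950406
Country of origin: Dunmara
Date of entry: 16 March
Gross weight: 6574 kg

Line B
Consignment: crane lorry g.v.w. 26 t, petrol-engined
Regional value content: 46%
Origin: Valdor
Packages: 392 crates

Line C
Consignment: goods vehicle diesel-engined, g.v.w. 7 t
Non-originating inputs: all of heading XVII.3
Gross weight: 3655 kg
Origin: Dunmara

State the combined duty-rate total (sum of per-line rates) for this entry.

103%

Line A: crane lorry → XVII.3; battery-electric → XVII.3.1; g.v.w. 2.5 t → XVII.3.1.2. Scheduled 35%. Dunmara agreement on XVII.3.1.1: XVII.3.1.2 not covered. → 35%.
Line B: crane lorry → XVII.3; petrol-engined → XVII.3.4; g.v.w. 26 t → XVII.3.4.3. Scheduled 11%. Valdor agreement on XVII.2.1.1: XVII.3.4.3 not covered; Valdor agreement on XVII.3: RVC < 55%. → 11%.
Line C: goods vehicle → XVII.2; diesel-engined → XVII.2.2; g.v.w. 7 t → XVII.2.2.1. Scheduled 31%. Dunmara agreement on XVII.3.1.1: XVII.2.2.1 not covered; anti-dumping (Dunmara, XVII.2): +26%; total 31% + 26% = 57%. → 57%.
Sum: 35% + 11% + 57% = 103%.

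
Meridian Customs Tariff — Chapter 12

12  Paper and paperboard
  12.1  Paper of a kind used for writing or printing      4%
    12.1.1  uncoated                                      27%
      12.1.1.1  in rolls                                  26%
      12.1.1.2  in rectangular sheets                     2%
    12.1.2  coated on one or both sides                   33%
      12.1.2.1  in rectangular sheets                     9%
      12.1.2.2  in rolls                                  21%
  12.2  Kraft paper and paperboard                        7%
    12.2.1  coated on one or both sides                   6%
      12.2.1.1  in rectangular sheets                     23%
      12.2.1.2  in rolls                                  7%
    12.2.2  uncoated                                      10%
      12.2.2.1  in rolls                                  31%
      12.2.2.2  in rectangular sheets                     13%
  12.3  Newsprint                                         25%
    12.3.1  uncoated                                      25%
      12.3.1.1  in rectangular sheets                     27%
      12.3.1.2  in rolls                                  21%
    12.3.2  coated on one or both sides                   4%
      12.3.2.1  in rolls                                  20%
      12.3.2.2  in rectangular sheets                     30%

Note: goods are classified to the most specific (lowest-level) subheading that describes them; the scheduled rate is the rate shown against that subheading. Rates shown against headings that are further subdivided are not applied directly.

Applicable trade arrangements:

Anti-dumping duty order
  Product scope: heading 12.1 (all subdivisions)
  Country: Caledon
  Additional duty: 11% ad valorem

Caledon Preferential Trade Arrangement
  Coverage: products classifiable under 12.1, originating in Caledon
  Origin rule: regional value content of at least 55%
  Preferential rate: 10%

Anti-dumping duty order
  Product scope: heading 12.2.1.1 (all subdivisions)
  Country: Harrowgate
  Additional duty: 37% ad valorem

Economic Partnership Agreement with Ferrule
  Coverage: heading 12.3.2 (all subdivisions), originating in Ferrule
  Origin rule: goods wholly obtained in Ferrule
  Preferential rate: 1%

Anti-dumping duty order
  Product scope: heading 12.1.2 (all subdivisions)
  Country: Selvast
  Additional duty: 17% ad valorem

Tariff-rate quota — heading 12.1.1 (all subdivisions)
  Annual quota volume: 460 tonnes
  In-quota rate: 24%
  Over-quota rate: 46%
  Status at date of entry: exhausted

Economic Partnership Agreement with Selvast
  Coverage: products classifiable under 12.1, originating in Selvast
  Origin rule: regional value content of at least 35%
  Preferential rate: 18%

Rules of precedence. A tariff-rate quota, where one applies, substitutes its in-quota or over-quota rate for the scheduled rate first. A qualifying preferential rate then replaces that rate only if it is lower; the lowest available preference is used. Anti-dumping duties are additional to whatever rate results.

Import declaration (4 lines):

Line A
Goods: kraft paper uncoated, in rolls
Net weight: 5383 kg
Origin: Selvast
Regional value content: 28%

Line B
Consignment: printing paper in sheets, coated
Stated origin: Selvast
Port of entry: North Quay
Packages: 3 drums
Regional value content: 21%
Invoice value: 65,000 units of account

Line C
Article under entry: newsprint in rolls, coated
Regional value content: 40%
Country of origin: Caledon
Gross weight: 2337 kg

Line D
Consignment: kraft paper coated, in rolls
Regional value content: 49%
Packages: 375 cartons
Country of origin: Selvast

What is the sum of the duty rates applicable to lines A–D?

Line A: kraft paper → 12.2; uncoated → 12.2.2; in rolls → 12.2.2.1. Scheduled 31%. Selvast agreement on 12.1: 12.2.2.1 not covered. → 31%.
Line B: printing paper → 12.1; coated → 12.1.2; in sheets → 12.1.2.1. Scheduled 9%. Selvast agreement on 12.1: RVC < 35%; anti-dumping (Selvast, 12.1.2): +17%; total 9% + 17% = 26%. → 26%.
Line C: newsprint → 12.3; coated → 12.3.2; in rolls → 12.3.2.1. Scheduled 20%. Caledon agreement on 12.1: 12.3.2.1 not covered. → 20%.
Line D: kraft paper → 12.2; coated → 12.2.1; in rolls → 12.2.1.2. Scheduled 7%. Selvast agreement on 12.1: 12.2.1.2 not covered. → 7%.
Sum: 31% + 26% + 20% + 7% = 84%.

84%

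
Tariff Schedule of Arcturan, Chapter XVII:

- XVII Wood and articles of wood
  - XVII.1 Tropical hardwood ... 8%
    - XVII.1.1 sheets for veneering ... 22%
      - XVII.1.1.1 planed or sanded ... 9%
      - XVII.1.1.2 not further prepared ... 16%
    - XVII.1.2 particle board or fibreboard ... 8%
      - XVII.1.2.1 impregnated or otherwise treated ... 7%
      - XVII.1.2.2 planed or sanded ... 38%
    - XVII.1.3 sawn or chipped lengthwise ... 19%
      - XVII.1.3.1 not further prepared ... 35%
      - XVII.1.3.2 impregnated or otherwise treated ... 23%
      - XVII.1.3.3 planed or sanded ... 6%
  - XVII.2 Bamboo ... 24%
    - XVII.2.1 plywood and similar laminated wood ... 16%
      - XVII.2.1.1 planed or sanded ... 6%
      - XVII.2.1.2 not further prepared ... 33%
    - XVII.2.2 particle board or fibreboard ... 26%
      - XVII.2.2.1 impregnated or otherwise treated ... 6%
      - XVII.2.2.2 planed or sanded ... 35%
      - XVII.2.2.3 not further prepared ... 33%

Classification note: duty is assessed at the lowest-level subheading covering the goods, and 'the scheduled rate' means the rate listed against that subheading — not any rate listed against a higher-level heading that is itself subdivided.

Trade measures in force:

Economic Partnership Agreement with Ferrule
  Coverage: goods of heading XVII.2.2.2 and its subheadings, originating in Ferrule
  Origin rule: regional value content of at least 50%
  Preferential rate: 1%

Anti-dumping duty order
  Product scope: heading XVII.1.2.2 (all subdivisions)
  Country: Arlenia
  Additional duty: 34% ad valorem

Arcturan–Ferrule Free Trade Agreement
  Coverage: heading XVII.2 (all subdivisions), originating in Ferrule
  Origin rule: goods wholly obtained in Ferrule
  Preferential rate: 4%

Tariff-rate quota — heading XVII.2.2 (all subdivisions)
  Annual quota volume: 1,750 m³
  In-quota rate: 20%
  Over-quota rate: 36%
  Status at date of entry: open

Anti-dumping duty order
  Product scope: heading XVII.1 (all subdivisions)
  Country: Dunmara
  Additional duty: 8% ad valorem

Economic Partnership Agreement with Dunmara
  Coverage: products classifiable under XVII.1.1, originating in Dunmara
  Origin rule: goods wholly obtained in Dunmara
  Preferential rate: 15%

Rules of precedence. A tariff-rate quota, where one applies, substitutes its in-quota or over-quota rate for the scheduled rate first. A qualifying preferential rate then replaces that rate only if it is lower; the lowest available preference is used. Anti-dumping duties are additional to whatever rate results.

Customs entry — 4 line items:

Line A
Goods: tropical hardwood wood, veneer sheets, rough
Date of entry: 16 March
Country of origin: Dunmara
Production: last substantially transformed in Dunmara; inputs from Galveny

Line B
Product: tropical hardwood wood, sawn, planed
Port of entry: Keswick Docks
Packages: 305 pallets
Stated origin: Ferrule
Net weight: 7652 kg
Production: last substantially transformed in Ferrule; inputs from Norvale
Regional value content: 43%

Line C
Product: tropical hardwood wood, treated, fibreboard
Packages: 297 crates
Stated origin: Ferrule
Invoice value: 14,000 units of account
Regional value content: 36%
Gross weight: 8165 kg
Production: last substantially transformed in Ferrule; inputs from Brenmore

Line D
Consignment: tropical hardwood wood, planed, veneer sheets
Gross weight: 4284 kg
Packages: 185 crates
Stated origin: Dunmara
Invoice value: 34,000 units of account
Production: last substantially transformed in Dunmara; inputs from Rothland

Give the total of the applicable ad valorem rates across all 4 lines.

54%

Line A: tropical hardwood → XVII.1; veneer sheets → XVII.1.1; rough → XVII.1.1.2. Scheduled 16%. Dunmara agreement on XVII.1.1: not wholly obtained; anti-dumping (Dunmara, XVII.1): +8%; total 16% + 8% = 24%. → 24%.
Line B: tropical hardwood → XVII.1; sawn → XVII.1.3; planed → XVII.1.3.3. Scheduled 6%. Ferrule agreement on XVII.2.2.2: XVII.1.3.3 not covered; Ferrule agreement on XVII.2: XVII.1.3.3 not covered. → 6%.
Line C: tropical hardwood → XVII.1; fibreboard → XVII.1.2; treated → XVII.1.2.1. Scheduled 7%. Ferrule agreement on XVII.2.2.2: XVII.1.2.1 not covered; Ferrule agreement on XVII.2: XVII.1.2.1 not covered. → 7%.
Line D: tropical hardwood → XVII.1; veneer sheets → XVII.1.1; planed → XVII.1.1.1. Scheduled 9%. Dunmara agreement on XVII.1.1: not wholly obtained; anti-dumping (Dunmara, XVII.1): +8%; total 9% + 8% = 17%. → 17%.
Sum: 24% + 6% + 7% + 17% = 54%.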